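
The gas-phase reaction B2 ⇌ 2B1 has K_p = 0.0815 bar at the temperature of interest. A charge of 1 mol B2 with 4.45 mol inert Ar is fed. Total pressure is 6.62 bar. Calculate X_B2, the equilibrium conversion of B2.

Let X = conversion of B2 (basis 1 mol B2); extent of reaction ξ = X.
Mole table: n_B2 = 1 − X; n_B1 = 2X; n_I = 4.45 (inert).
n_T = Σnᵢ = 5.45 + X.
y_i = n_i/n_T, p_i = y_i·P. K_p = p_B1^2 / (p_B2).
This yields a degree-2 equation in X; solving on (0,1), X = 0.123.

X = 0.123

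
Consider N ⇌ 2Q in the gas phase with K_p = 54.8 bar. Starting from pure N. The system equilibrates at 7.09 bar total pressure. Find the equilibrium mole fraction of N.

Let X = conversion of N (basis 1 mol N); extent of reaction ξ = X.
Mole table: n_N = 1 − X; n_Q = 2X.
Total moles n_T = 1 + X.
With p_i = (n_i/n_T)P, K_p = p_Q^2 / (p_N).
Setting this equal to 54.8 bar and taking the physical root (0 < X < 1) gives X = 0.812.
Then n_N = 0.188, n_T = 1.81, so y_N = 0.104.

y_N = 0.104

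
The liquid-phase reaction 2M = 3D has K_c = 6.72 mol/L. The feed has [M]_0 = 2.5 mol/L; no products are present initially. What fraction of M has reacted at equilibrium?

Let X = conversion of M; extent ξ = 2.5X/2 mol/L.
Concentrations: [M] = 2.5 − 2.5X; [D] = 3.75X.
K_c = [D]^3 / ([M]^2).
Setting equal to 6.72 and solving for X on (0,1) gives X = 0.547.

X = 0.547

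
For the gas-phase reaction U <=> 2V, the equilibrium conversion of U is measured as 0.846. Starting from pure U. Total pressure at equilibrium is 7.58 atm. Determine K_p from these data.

Let X = conversion of U (basis 1 mol U); extent of reaction ξ = X.
Mole table: n_U = 1 − X; n_V = 2X.
Summing: n_T = 1 + X.
At X = 0.846: n_U = 0.154, n_V = 1.69, n_T = 1.85.
p_i = (n_i/n_T)·P. K_p = p_V^2 / (p_U) = 76.3 atm.

K_p = 76.3 atm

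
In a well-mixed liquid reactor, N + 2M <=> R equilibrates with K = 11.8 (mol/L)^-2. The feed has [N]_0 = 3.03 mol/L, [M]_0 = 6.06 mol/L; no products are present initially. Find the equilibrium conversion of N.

X = 0.874

Let X = conversion of N; extent ξ = 3.03·X mol/L.
Concentrations: [N] = 3.03 − 3.03X; [M] = 6.06 − 6.06X; [R] = 3.03X.
K = [R] / ([N] [M]^2).
This equals 11.8 at X = 0.874 (the root in 0 < X < 1).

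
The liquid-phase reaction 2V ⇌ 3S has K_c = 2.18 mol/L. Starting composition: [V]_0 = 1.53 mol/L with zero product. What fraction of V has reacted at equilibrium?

X = 0.483

Let X = conversion of V; extent ξ = 1.53X/2 mol/L.
Concentrations: [V] = 1.53 − 1.53X; [S] = 2.29X.
K_c = [S]^3 / ([V]^2).
Solving K_c = 2.18 for X ∈ (0,1): X = 0.483.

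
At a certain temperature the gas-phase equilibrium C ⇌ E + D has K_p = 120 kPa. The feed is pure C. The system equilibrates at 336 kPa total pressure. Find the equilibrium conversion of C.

X = 0.513

Let X = conversion of C (basis 1 mol C); extent of reaction ξ = X.
Mole table: n_C = 1 − X; n_E = X; n_D = X.
n_T = Σnᵢ = 1 + X.
Mole fractions y_i = n_i/n_T; K_p = p_E p_D / (p_C) with p_i = y_i·P.
Setting this equal to 120 kPa and taking the physical root (0 < X < 1) gives X = 0.513.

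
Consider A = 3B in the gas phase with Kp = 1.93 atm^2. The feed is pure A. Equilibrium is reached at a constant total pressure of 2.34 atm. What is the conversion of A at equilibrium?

Let X = conversion of A (basis 1 mol A); extent of reaction ξ = X.
At extent ξ: n_A = 1 − X; n_B = 3X.
Total moles n_T = 1 + 2X.
With p_i = (n_i/n_T)P, Kp = p_B^3 / (p_A).
Equating to 1.93 atm^2 and solving on 0 < X < 1: X = 0.284.

X = 0.284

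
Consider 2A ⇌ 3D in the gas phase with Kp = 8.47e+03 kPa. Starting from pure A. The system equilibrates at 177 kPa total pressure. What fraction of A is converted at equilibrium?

Let X = conversion of A (basis 1 mol A); extent of reaction ξ = 0.5X.
Species balance: n_A = 1 − X; n_D = 1.5X.
Summing: n_T = 1 + 0.5X.
With p_i = (n_i/n_T)P, Kp = p_D^3 / (p_A^2).
This yields a degree-3 equation in X; solving on (0,1), X = 0.831.

X = 0.831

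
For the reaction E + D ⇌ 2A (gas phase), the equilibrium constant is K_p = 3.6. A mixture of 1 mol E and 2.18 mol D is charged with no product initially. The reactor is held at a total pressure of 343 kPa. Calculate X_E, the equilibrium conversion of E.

Basis: 1 mol E initially; let X = conversion of E. Extent ξ = X.
Species balance: n_E = 1 − X; n_D = 2.18 − X; n_A = 2X.
Since Δν = 0, n_T = 3.18 throughout.
With p_i = (n_i/n_T)P, K_p = p_A^2 / (p_E p_D).
Substituting and setting equal to 3.6 gives a polynomial in X; the root in (0,1) is X = 0.670.

X = 0.670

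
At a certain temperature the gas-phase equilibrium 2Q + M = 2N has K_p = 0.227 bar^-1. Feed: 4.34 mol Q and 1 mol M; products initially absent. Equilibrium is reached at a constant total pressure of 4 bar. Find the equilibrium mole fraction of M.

y_M = 0.102

Let X = conversion of M (basis 1 mol M); extent of reaction ξ = X.
Species balance: n_Q = 4.34 − 2X; n_M = 1 − X; n_N = 2X.
Summing: n_T = 5.34 − X.
Mole fractions y_i = n_i/n_T; K_p = p_N^2 / (p_Q^2 p_M) with p_i = y_i·P.
Setting this equal to 0.227 bar^-1 and taking the physical root (0 < X < 1) gives X = 0.506.
Then n_M = 0.494, n_T = 4.83, so y_M = 0.102.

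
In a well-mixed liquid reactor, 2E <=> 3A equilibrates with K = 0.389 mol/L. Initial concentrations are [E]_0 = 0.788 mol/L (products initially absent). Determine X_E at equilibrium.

Let X = conversion of E; extent ξ = 0.788X/2 mol/L.
Concentrations: [E] = 0.788 − 0.788X; [A] = 1.18X.
K = [A]^3 / ([E]^2).
Equating to 0.389 mol/L: the physical root is X = 0.382.

X = 0.382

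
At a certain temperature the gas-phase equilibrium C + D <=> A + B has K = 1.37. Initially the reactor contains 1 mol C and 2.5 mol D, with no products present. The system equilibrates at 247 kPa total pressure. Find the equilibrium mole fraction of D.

Basis: 1 mol C initially; let X = conversion of C. Extent ξ = X.
At extent ξ: n_C = 1 − X; n_D = 2.5 − X; n_A = X; n_B = X.
Since Δν = 0, n_T = 3.5 throughout.
y_i = n_i/n_T, p_i = y_i·P. K = p_A p_B / (p_C p_D).
Substituting and setting equal to 1.37 gives a polynomial in X; the root in (0,1) is X = 0.759.
Then n_D = 1.74, n_T = 3.5, so y_D = 0.498.

y_D = 0.498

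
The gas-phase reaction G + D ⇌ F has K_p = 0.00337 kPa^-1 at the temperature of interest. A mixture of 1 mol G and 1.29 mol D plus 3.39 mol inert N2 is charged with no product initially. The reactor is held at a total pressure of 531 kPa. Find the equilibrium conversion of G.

X = 0.255

Take 1 mol G as basis and let X be its fractional conversion, so ξ = X.
Mole table: n_G = 1 − X; n_D = 1.29 − X; n_F = X; n_I = 3.39 (inert).
Total moles n_T = 5.68 − X.
y_i = n_i/n_T, p_i = y_i·P. K_p = p_F / (p_G p_D).
Equating to 0.00337 kPa^-1 and solving on 0 < X < 1: X = 0.255.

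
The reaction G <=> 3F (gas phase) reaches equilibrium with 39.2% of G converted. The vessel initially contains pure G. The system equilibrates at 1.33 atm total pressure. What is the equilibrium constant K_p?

K_p = 1.49 atm^2

Let X = conversion of G (basis 1 mol G); extent of reaction ξ = X.
Mole table: n_G = 1 − X; n_F = 3X.
Summing: n_T = 1 + 2X.
At X = 0.392: n_G = 0.608, n_F = 1.18, n_T = 1.78.
p_i = (n_i/n_T)·P. K_p = p_F^3 / (p_G) = 1.49 atm^2.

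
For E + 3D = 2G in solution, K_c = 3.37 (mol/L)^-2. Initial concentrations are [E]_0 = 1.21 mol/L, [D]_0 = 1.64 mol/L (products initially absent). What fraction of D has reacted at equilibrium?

X = 0.656

Let X = conversion of D; extent ξ = 1.64X/3 mol/L.
Concentrations: [E] = 1.21 − 0.547X; [D] = 1.64 − 1.64X; [G] = 1.09X.
K_c = [G]^2 / ([E] [D]^3).
This equals 3.37 at X = 0.656 (the root in 0 < X < 1).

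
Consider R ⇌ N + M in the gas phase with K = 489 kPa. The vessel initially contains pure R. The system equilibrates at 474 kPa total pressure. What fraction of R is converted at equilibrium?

X = 0.713

Basis: 1 mol R initially; let X = conversion of R. Extent ξ = X.
Species balance: n_R = 1 − X; n_N = X; n_M = X.
n_T = Σnᵢ = 1 + X.
y_i = n_i/n_T, p_i = y_i·P. K = p_N p_M / (p_R).
Equating to 489 kPa and solving on 0 < X < 1: X = 0.713.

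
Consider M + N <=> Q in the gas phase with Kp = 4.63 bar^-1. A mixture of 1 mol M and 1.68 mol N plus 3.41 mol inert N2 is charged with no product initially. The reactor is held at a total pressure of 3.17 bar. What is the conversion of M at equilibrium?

X = 0.723

Let X = conversion of M (basis 1 mol M); extent of reaction ξ = X.
Species balance: n_M = 1 − X; n_N = 1.68 − X; n_Q = X; n_I = 3.41 (inert).
n_T = Σnᵢ = 6.09 − X.
y_i = n_i/n_T, p_i = y_i·P. Kp = p_Q / (p_M p_N).
Equating to 4.63 bar^-1 and solving on 0 < X < 1: X = 0.723.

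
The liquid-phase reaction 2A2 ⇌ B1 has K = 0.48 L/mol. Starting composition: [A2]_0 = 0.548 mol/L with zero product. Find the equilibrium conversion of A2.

Let X = conversion of A2; extent ξ = 0.548X/2 mol/L.
Concentrations: [A2] = 0.548 − 0.548X; [B1] = 0.274X.
K = [B1] / ([A2]^2).
Equating to 0.48 L/mol: the physical root is X = 0.276.

X = 0.276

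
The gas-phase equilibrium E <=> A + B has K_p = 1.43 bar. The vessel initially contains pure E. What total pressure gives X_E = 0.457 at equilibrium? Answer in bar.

P = 5.42 bar

Take 1 mol E as basis and let X be its fractional conversion, so ξ = X.
Moles: n_E = 1 − X; n_A = X; n_B = X.
Total moles n_T = 1 + X.
K_p = p_A p_B / (p_E) with p_i = (n_i/n_T)·P.
At X = 0.457: the mole-fraction product g(X) = Π y_i^ν_i = 0.264. Since K_p = g(X)·P^{1}, P = (K_p/g)^(1/1) = (1.43/0.264)^(1/1) = 5.42 bar.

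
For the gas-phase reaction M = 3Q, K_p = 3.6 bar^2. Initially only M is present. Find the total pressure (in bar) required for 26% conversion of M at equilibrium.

P = 3.6 bar

Let X = conversion of M (basis 1 mol M); extent of reaction ξ = X.
Moles: n_M = 1 − X; n_Q = 3X.
Total moles n_T = 1 + 2X.
K_p = p_Q^3 / (p_M) with p_i = (n_i/n_T)·P.
At X = 0.26: the mole-fraction product g(X) = Π y_i^ν_i = 0.2776. Since K_p = g(X)·P^{2}, P = (K_p/g)^(1/2) = (3.6/0.2776)^(1/2) = 3.6 bar.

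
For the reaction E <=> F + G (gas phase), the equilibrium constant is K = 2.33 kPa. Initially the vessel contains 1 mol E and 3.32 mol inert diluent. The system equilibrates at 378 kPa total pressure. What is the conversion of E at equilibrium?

Basis: 1 mol E initially; let X = conversion of E. Extent ξ = X.
Mole table: n_E = 1 − X; n_F = X; n_G = X; n_I = 3.32 (inert).
Total moles n_T = 4.32 + X.
Mole fractions y_i = n_i/n_T; K = p_F p_G / (p_E) with p_i = y_i·P.
This yields a degree-2 equation in X; solving on (0,1), X = 0.153.

X = 0.153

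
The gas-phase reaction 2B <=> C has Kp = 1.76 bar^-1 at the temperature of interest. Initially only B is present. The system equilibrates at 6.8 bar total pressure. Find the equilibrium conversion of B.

X = 0.857

Basis: 1 mol B initially; let X = conversion of B. Extent ξ = 0.5X.
Species balance: n_B = 1 − X; n_C = 0.5X.
n_T = Σnᵢ = 1 − 0.5X.
Mole fractions y_i = n_i/n_T; Kp = p_C / (p_B^2) with p_i = y_i·P.
Substituting and setting equal to 1.76 bar^-1 gives a polynomial in X; the root in (0,1) is X = 0.857.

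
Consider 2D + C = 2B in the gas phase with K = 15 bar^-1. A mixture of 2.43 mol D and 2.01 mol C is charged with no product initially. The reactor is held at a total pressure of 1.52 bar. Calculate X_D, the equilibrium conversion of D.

X = 0.729

Take 2.43 mol D as basis and let X be its fractional conversion, so ξ = 1.22X.
Species balance: n_D = 2.43 − 2.43X; n_C = 2.01 − 1.22X; n_B = 2.43X.
Total moles n_T = 4.44 − 1.22X.
y_i = n_i/n_T, p_i = y_i·P. K = p_B^2 / (p_D^2 p_C).
Equating to 15 bar^-1 and solving on 0 < X < 1: X = 0.729.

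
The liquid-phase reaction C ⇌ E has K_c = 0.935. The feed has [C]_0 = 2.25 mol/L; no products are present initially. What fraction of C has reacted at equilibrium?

X = 0.483

Let X = conversion of C; extent ξ = 2.25·X mol/L.
Concentrations: [C] = 2.25 − 2.25X; [E] = 2.25X.
K_c = [E] / ([C]).
Equating to 0.935: the physical root is X = 0.483.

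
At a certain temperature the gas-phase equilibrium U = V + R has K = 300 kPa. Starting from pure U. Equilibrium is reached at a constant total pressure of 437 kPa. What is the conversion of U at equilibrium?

X = 0.638

Let X = conversion of U (basis 1 mol U); extent of reaction ξ = X.
At extent ξ: n_U = 1 − X; n_V = X; n_R = X.
Total moles n_T = 1 + X.
y_i = n_i/n_T, p_i = y_i·P. K = p_V p_R / (p_U).
Setting this equal to 300 kPa and taking the physical root (0 < X < 1) gives X = 0.638.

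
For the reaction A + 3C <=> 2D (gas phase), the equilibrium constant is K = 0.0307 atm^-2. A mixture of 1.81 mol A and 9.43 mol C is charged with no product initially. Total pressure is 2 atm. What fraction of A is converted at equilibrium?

Let X = conversion of A (basis 1.81 mol A); extent of reaction ξ = 1.81X.
Species balance: n_A = 1.81 − 1.81X; n_C = 9.43 − 5.43X; n_D = 3.62X.
Total moles n_T = 11.2 − 3.62X.
With p_i = (n_i/n_T)P, K = p_D^2 / (p_A p_C^3).
Equating to 0.0307 atm^-2 and solving on 0 < X < 1: X = 0.250.

X = 0.250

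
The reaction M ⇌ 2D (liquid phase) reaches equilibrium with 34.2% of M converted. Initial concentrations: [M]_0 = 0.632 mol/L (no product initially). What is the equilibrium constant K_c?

Let X = conversion of M.
Concentrations: [M] = 0.632 − 0.632X; [D] = 1.26X.
At X = 0.342: [M] = 0.416, [D] = 0.432.
K_c = [D]^2 / ([M]) = 0.449 mol/L.

K_c = 0.449 mol/L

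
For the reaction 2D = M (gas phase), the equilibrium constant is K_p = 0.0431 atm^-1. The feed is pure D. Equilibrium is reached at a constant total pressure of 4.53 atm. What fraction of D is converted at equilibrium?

Let X = conversion of D (basis 1 mol D); extent of reaction ξ = 0.5X.
At extent ξ: n_D = 1 − X; n_M = 0.5X.
Total moles n_T = 1 − 0.5X.
With p_i = (n_i/n_T)P, K_p = p_M / (p_D^2).
This yields a degree-2 equation in X; solving on (0,1), X = 0.251.

X = 0.251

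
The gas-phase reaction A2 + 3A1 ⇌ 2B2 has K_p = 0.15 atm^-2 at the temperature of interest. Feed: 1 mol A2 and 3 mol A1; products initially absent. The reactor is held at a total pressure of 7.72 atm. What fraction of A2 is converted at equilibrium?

X = 0.548

Take 1 mol A2 as basis and let X be its fractional conversion, so ξ = X.
Mole table: n_A2 = 1 − X; n_A1 = 3 − 3X; n_B2 = 2X.
Summing: n_T = 4 − 2X.
y_i = n_i/n_T, p_i = y_i·P. K_p = p_B2^2 / (p_A2 p_A1^3).
Equating to 0.15 atm^-2 and solving on 0 < X < 1: X = 0.548.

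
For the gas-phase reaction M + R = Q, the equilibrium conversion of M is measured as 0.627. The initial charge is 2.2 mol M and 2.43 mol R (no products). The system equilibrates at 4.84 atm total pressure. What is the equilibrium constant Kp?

Let X = conversion of M (basis 2.2 mol M); extent of reaction ξ = 2.2X.
Species balance: n_M = 2.2 − 2.2X; n_R = 2.43 − 2.2X; n_Q = 2.2X.
Summing: n_T = 4.63 − 2.2X.
At X = 0.627: n_M = 0.821, n_R = 1.05, n_Q = 1.38, n_T = 3.25.
p_i = (n_i/n_T)·P. Kp = p_Q / (p_M p_R) = 1.07 atm^-1.

Kp = 1.07 atm^-1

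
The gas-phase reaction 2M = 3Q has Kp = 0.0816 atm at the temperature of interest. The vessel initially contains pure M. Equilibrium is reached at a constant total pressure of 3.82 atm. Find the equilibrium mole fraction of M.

y_M = 0.767

Basis: 1 mol M initially; let X = conversion of M. Extent ξ = 0.5X.
Mole table: n_M = 1 − X; n_Q = 1.5X.
Summing: n_T = 1 + 0.5X.
With p_i = (n_i/n_T)P, Kp = p_Q^3 / (p_M^2).
Equating to 0.0816 atm and solving on 0 < X < 1: X = 0.168.
Then n_M = 0.832, n_T = 1.08, so y_M = 0.767.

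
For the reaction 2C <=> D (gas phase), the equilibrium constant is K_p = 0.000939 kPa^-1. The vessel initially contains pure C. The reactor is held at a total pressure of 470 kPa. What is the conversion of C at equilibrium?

Basis: 1 mol C initially; let X = conversion of C. Extent ξ = 0.5X.
Species balance: n_C = 1 − X; n_D = 0.5X.
n_T = Σnᵢ = 1 − 0.5X.
Mole fractions y_i = n_i/n_T; K_p = p_D / (p_C^2) with p_i = y_i·P.
This yields a degree-2 equation in X; solving on (0,1), X = 0.399.

X = 0.399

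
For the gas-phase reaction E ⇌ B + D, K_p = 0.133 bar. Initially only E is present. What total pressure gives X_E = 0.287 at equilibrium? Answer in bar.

Take 1 mol E as basis and let X be its fractional conversion, so ξ = X.
At extent ξ: n_E = 1 − X; n_B = X; n_D = X.
Total moles n_T = 1 + X.
K_p = p_B p_D / (p_E) with p_i = (n_i/n_T)·P.
At X = 0.287: the mole-fraction product g(X) = Π y_i^ν_i = 0.08976. Since K_p = g(X)·P^{1}, P = (K_p/g)^(1/1) = (0.133/0.08976)^(1/1) = 1.48 bar.

P = 1.48 bar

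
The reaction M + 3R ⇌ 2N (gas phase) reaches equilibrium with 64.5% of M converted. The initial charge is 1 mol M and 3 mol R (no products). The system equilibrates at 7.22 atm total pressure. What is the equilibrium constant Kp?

Kp = 0.547 atm^-2

Take 1 mol M as basis and let X be its fractional conversion, so ξ = X.
Mole table: n_M = 1 − X; n_R = 3 − 3X; n_N = 2X.
n_T = Σnᵢ = 4 − 2X.
At X = 0.645: n_M = 0.355, n_R = 1.06, n_N = 1.29, n_T = 2.71.
p_i = (n_i/n_T)·P. Kp = p_N^2 / (p_M p_R^3) = 0.547 atm^-2.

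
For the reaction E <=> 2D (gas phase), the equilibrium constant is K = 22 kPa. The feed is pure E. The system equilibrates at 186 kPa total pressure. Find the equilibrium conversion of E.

Take 1 mol E as basis and let X be its fractional conversion, so ξ = X.
At extent ξ: n_E = 1 − X; n_D = 2X.
Summing: n_T = 1 + X.
y_i = n_i/n_T, p_i = y_i·P. K = p_D^2 / (p_E).
This yields a degree-2 equation in X; solving on (0,1), X = 0.169.

X = 0.169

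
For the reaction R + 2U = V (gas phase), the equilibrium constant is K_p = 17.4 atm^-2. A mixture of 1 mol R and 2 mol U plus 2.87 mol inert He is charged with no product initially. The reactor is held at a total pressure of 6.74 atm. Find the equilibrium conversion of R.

X = 0.833

Basis: 1 mol R initially; let X = conversion of R. Extent ξ = X.
Moles: n_R = 1 − X; n_U = 2 − 2X; n_V = X; n_I = 2.87 (inert).
Total moles n_T = 5.87 − 2X.
y_i = n_i/n_T, p_i = y_i·P. K_p = p_V / (p_R p_U^2).
Equating to 17.4 atm^-2 and solving on 0 < X < 1: X = 0.833.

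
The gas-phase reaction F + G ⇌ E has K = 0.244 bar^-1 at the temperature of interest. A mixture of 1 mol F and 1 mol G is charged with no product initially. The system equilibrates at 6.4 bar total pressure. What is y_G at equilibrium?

Take 1 mol F as basis and let X be its fractional conversion, so ξ = X.
Species balance: n_F = 1 − X; n_G = 1 − X; n_E = X.
Summing: n_T = 2 − X.
Mole fractions y_i = n_i/n_T; K = p_E / (p_F p_G) with p_i = y_i·P.
Equating to 0.244 bar^-1 and solving on 0 < X < 1: X = 0.375.
Then n_G = 0.625, n_T = 1.62, so y_G = 0.385.

y_G = 0.385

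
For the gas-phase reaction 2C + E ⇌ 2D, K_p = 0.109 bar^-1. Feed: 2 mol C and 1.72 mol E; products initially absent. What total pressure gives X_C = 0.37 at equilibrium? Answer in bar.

P = 7.85 bar

Let X = conversion of C (basis 2 mol C); extent of reaction ξ = X.
At extent ξ: n_C = 2 − 2X; n_E = 1.72 − X; n_D = 2X.
Summing: n_T = 3.72 − X.
K_p = p_D^2 / (p_C^2 p_E) with p_i = (n_i/n_T)·P.
At X = 0.37: the mole-fraction product g(X) = Π y_i^ν_i = 0.8559. Since K_p = g(X)·P^{-1}, P = (g/K_p)^(1/1) = (0.8559/0.109)^(1/1) = 7.85 bar.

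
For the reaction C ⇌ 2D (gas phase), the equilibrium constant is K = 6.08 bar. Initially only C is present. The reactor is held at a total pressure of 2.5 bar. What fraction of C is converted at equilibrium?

X = 0.615

Basis: 1 mol C initially; let X = conversion of C. Extent ξ = X.
At extent ξ: n_C = 1 − X; n_D = 2X.
Total moles n_T = 1 + X.
y_i = n_i/n_T, p_i = y_i·P. K = p_D^2 / (p_C).
Substituting and setting equal to 6.08 bar gives a polynomial in X; the root in (0,1) is X = 0.615.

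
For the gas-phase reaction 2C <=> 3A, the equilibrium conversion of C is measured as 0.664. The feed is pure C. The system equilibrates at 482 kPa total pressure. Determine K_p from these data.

Let X = conversion of C (basis 1 mol C); extent of reaction ξ = 0.5X.
At extent ξ: n_C = 1 − X; n_A = 1.5X.
Summing: n_T = 1 + 0.5X.
At X = 0.664: n_C = 0.336, n_A = 0.996, n_T = 1.33.
p_i = (n_i/n_T)·P. K_p = p_A^3 / (p_C^2) = 3.17e+03 kPa.

K_p = 3.17e+03 kPa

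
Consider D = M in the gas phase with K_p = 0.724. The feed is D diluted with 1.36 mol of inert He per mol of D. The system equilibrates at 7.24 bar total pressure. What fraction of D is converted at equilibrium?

X = 0.420

Take 1 mol D as basis and let X be its fractional conversion, so ξ = X.
Mole table: n_D = 1 − X; n_M = X; n_I = 1.36 (inert).
Since Δν = 0, n_T = 2.36 throughout.
Mole fractions y_i = n_i/n_T; K_p = p_M / (p_D) with p_i = y_i·P.
Setting this equal to 0.724 and taking the physical root (0 < X < 1) gives X = 0.420.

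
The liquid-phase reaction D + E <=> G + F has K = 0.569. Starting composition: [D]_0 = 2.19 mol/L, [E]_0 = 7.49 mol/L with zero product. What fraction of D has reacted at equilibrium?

Let X = conversion of D; extent ξ = 2.19·X mol/L.
Concentrations: [D] = 2.19 − 2.19X; [E] = 7.49 − 2.19X; [G] = 2.19X; [F] = 2.19X.
K = [G] [F] / ([D] [E]).
This equals 0.569 at X = 0.692 (the root in 0 < X < 1).

X = 0.692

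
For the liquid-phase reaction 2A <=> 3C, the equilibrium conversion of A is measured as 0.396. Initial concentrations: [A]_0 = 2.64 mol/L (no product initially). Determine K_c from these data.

Let X = conversion of A.
Concentrations: [A] = 2.64 − 2.64X; [C] = 3.96X.
At X = 0.396: [A] = 1.59, [C] = 1.57.
K_c = [C]^3 / ([A]^2) = 1.52 mol/L.

K_c = 1.52 mol/L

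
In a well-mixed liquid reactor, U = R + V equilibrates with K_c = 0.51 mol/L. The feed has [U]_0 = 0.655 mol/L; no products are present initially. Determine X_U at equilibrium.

X = 0.575

Let X = conversion of U; extent ξ = 0.655·X mol/L.
Concentrations: [U] = 0.655 − 0.655X; [R] = 0.655X; [V] = 0.655X.
K_c = [R] [V] / ([U]).
Equating to 0.51 mol/L: the physical root is X = 0.575.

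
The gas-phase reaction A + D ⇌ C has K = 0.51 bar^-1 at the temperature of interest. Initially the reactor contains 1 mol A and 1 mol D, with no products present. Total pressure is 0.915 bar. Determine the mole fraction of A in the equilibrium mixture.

Let X = conversion of A (basis 1 mol A); extent of reaction ξ = X.
Mole table: n_A = 1 − X; n_D = 1 − X; n_C = X.
Summing: n_T = 2 − X.
With p_i = (n_i/n_T)P, K = p_C / (p_A p_D).
Equating to 0.51 bar^-1 and solving on 0 < X < 1: X = 0.174.
Then n_A = 0.826, n_T = 1.83, so y_A = 0.452.

y_A = 0.452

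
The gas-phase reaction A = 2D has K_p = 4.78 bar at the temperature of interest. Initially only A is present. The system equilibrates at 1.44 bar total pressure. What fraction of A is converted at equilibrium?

Let X = conversion of A (basis 1 mol A); extent of reaction ξ = X.
At extent ξ: n_A = 1 − X; n_D = 2X.
Summing: n_T = 1 + X.
With p_i = (n_i/n_T)P, K_p = p_D^2 / (p_A).
Equating to 4.78 bar and solving on 0 < X < 1: X = 0.673.

X = 0.673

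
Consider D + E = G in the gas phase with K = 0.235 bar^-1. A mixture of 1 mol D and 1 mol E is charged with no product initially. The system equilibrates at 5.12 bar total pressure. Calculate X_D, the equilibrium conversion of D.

X = 0.326

Basis: 1 mol D initially; let X = conversion of D. Extent ξ = X.
Mole table: n_D = 1 − X; n_E = 1 − X; n_G = X.
n_T = Σnᵢ = 2 − X.
Mole fractions y_i = n_i/n_T; K = p_G / (p_D p_E) with p_i = y_i·P.
Setting this equal to 0.235 bar^-1 and taking the physical root (0 < X < 1) gives X = 0.326.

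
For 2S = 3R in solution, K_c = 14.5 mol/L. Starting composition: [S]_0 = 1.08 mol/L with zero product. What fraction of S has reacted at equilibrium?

Let X = conversion of S; extent ξ = 1.08X/2 mol/L.
Concentrations: [S] = 1.08 − 1.08X; [R] = 1.62X.
K_c = [R]^3 / ([S]^2).
Setting equal to 14.5 and solving for X on (0,1) gives X = 0.704.

X = 0.704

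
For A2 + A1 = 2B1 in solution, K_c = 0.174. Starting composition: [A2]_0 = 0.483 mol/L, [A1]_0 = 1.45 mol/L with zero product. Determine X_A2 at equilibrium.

Let X = conversion of A2; extent ξ = 0.483·X mol/L.
Concentrations: [A2] = 0.483 − 0.483X; [A1] = 1.45 − 0.483X; [B1] = 0.966X.
K_c = [B1]^2 / ([A2] [A1]).
Setting equal to 0.174 and solving for X on (0,1) gives X = 0.290.

X = 0.290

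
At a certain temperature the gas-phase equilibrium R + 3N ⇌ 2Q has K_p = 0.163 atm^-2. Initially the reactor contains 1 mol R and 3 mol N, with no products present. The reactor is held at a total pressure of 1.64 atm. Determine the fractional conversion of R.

Basis: 1 mol R initially; let X = conversion of R. Extent ξ = X.
Mole table: n_R = 1 − X; n_N = 3 − 3X; n_Q = 2X.
Summing: n_T = 4 − 2X.
Mole fractions y_i = n_i/n_T; K_p = p_Q^2 / (p_R p_N^3) with p_i = y_i·P.
Equating to 0.163 atm^-2 and solving on 0 < X < 1: X = 0.267.

X = 0.267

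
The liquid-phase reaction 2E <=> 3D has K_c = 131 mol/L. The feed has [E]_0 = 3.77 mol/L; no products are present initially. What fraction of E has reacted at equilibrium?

Let X = conversion of E; extent ξ = 3.77X/2 mol/L.
Concentrations: [E] = 3.77 − 3.77X; [D] = 5.66X.
K_c = [D]^3 / ([E]^2).
This equals 131 at X = 0.784 (the root in 0 < X < 1).

X = 0.784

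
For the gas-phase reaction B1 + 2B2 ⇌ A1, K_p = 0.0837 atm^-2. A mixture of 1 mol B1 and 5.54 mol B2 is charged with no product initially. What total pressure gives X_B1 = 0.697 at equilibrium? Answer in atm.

P = 6.51 atm

Let X = conversion of B1 (basis 1 mol B1); extent of reaction ξ = X.
Mole table: n_B1 = 1 − X; n_B2 = 5.54 − 2X; n_A1 = X.
Summing: n_T = 6.54 − 2X.
K_p = p_A1 / (p_B1 p_B2^2) with p_i = (n_i/n_T)·P.
At X = 0.697: the mole-fraction product g(X) = Π y_i^ν_i = 3.544. Since K_p = g(X)·P^{-2}, P = (g/K_p)^(1/2) = (3.544/0.0837)^(1/2) = 6.51 atm.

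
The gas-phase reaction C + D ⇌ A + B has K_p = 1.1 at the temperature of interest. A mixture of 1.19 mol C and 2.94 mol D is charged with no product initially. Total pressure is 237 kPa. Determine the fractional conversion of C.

X = 0.726

Basis: 1.19 mol C initially; let X = conversion of C. Extent ξ = 1.19X.
Moles: n_C = 1.19 − 1.19X; n_D = 2.94 − 1.19X; n_A = 1.19X; n_B = 1.19X.
n_T stays at 4.13 (no change in mole number).
Mole fractions y_i = n_i/n_T; K_p = p_A p_B / (p_C p_D) with p_i = y_i·P.
Setting this equal to 1.1 and taking the physical root (0 < X < 1) gives X = 0.726.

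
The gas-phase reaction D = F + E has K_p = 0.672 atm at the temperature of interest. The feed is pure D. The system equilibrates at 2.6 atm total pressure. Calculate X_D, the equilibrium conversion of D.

Let X = conversion of D (basis 1 mol D); extent of reaction ξ = X.
Species balance: n_D = 1 − X; n_F = X; n_E = X.
Summing: n_T = 1 + X.
y_i = n_i/n_T, p_i = y_i·P. K_p = p_F p_E / (p_D).
Setting this equal to 0.672 atm and taking the physical root (0 < X < 1) gives X = 0.453.

X = 0.453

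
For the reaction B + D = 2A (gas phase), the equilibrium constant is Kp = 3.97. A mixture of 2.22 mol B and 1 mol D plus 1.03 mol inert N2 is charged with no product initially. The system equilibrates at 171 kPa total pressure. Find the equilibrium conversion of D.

Take 1 mol D as basis and let X be its fractional conversion, so ξ = X.
At extent ξ: n_B = 2.22 − X; n_D = 1 − X; n_A = 2X; n_I = 1.03 (inert).
Since Δν = 0, n_T = 4.25 throughout.
With p_i = (n_i/n_T)P, Kp = p_A^2 / (p_B p_D).
This yields a degree-2 equation in X; solving on (0,1), X = 0.688.

X = 0.688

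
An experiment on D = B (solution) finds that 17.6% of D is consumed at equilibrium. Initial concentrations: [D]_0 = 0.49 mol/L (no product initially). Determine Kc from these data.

Kc = 0.214

Let X = conversion of D.
Concentrations: [D] = 0.49 − 0.49X; [B] = 0.49X.
At X = 0.176: [D] = 0.404, [B] = 0.0862.
Kc = [B] / ([D]) = 0.214.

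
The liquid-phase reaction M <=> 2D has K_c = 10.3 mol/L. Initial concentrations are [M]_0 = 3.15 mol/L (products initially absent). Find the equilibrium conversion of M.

X = 0.583

Let X = conversion of M; extent ξ = 3.15·X mol/L.
Concentrations: [M] = 3.15 − 3.15X; [D] = 6.3X.
K_c = [D]^2 / ([M]).
Equating to 10.3 mol/L: the physical root is X = 0.583.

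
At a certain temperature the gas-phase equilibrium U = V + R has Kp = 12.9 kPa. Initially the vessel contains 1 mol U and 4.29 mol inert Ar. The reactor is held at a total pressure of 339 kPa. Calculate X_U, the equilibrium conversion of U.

X = 0.369

Basis: 1 mol U initially; let X = conversion of U. Extent ξ = X.
At extent ξ: n_U = 1 − X; n_V = X; n_R = X; n_I = 4.29 (inert).
n_T = Σnᵢ = 5.29 + X.
y_i = n_i/n_T, p_i = y_i·P. Kp = p_V p_R / (p_U).
Equating to 12.9 kPa and solving on 0 < X < 1: X = 0.369.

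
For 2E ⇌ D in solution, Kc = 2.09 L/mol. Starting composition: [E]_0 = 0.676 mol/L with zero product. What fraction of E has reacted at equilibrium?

Let X = conversion of E; extent ξ = 0.676X/2 mol/L.
Concentrations: [E] = 0.676 − 0.676X; [D] = 0.338X.
Kc = [D] / ([E]^2).
This equals 2.09 at X = 0.556 (the root in 0 < X < 1).

X = 0.556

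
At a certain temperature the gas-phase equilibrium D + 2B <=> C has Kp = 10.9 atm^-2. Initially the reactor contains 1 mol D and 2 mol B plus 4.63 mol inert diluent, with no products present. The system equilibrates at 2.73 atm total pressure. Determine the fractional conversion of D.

Take 1 mol D as basis and let X be its fractional conversion, so ξ = X.
Moles: n_D = 1 − X; n_B = 2 − 2X; n_C = X; n_I = 4.63 (inert).
n_T = Σnᵢ = 7.63 − 2X.
y_i = n_i/n_T, p_i = y_i·P. Kp = p_C / (p_D p_B^2).
Substituting and setting equal to 10.9 atm^-2 gives a polynomial in X; the root in (0,1) is X = 0.579.

X = 0.579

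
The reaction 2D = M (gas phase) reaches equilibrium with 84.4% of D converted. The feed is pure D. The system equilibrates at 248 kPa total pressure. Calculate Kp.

Basis: 1 mol D initially; let X = conversion of D. Extent ξ = 0.5X.
At extent ξ: n_D = 1 − X; n_M = 0.5X.
n_T = Σnᵢ = 1 − 0.5X.
At X = 0.844: n_D = 0.156, n_M = 0.422, n_T = 0.578.
p_i = (n_i/n_T)·P. Kp = p_M / (p_D^2) = 0.0404 kPa^-1.

Kp = 0.0404 kPa^-1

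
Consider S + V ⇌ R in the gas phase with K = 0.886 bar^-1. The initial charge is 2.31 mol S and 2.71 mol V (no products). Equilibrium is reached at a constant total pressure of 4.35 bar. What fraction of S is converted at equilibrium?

Basis: 2.31 mol S initially; let X = conversion of S. Extent ξ = 2.31X.
Moles: n_S = 2.31 − 2.31X; n_V = 2.71 − 2.31X; n_R = 2.31X.
Total moles n_T = 5.02 − 2.31X.
y_i = n_i/n_T, p_i = y_i·P. K = p_R / (p_S p_V).
Setting this equal to 0.886 bar^-1 and taking the physical root (0 < X < 1) gives X = 0.587.

X = 0.587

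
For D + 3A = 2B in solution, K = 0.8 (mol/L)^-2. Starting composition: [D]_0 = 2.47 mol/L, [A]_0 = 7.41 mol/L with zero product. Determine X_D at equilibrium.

X = 0.661

Let X = conversion of D; extent ξ = 2.47·X mol/L.
Concentrations: [D] = 2.47 − 2.47X; [A] = 7.41 − 7.41X; [B] = 4.94X.
K = [B]^2 / ([D] [A]^3).
Setting equal to 0.8 and solving for X on (0,1) gives X = 0.661.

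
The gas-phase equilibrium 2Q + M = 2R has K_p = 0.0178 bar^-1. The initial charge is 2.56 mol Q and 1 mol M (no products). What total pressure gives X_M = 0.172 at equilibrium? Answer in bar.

Basis: 1 mol M initially; let X = conversion of M. Extent ξ = X.
Species balance: n_Q = 2.56 − 2X; n_M = 1 − X; n_R = 2X.
Total moles n_T = 3.56 − X.
K_p = p_R^2 / (p_Q^2 p_M) with p_i = (n_i/n_T)·P.
At X = 0.172: the mole-fraction product g(X) = Π y_i^ν_i = 0.0986. Since K_p = g(X)·P^{-1}, P = (g/K_p)^(1/1) = (0.0986/0.0178)^(1/1) = 5.54 bar.

P = 5.54 bar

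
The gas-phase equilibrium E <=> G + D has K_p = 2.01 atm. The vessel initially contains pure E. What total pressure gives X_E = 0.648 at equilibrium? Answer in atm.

Basis: 1 mol E initially; let X = conversion of E. Extent ξ = X.
Mole table: n_E = 1 − X; n_G = X; n_D = X.
Total moles n_T = 1 + X.
K_p = p_G p_D / (p_E) with p_i = (n_i/n_T)·P.
At X = 0.648: the mole-fraction product g(X) = Π y_i^ν_i = 0.7239. Since K_p = g(X)·P^{1}, P = (K_p/g)^(1/1) = (2.01/0.7239)^(1/1) = 2.78 atm.

P = 2.78 atm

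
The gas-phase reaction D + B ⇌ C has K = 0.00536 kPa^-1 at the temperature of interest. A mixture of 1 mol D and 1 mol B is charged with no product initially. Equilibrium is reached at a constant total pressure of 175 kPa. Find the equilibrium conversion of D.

Basis: 1 mol D initially; let X = conversion of D. Extent ξ = X.
Species balance: n_D = 1 − X; n_B = 1 − X; n_C = X.
n_T = Σnᵢ = 2 − X.
y_i = n_i/n_T, p_i = y_i·P. K = p_C / (p_D p_B).
Setting this equal to 0.00536 kPa^-1 and taking the physical root (0 < X < 1) gives X = 0.282.

X = 0.282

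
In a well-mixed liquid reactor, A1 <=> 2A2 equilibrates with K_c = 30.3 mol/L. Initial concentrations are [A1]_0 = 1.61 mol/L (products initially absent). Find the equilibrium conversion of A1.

X = 0.847

Let X = conversion of A1; extent ξ = 1.61·X mol/L.
Concentrations: [A1] = 1.61 − 1.61X; [A2] = 3.22X.
K_c = [A2]^2 / ([A1]).
Solving K_c = 30.3 for X ∈ (0,1): X = 0.847.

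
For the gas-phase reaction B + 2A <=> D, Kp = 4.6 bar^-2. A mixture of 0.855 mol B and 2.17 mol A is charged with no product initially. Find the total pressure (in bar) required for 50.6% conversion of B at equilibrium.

Take 0.855 mol B as basis and let X be its fractional conversion, so ξ = 0.855X.
Moles: n_B = 0.855 − 0.855X; n_A = 2.17 − 1.71X; n_D = 0.855X.
Total moles n_T = 3.02 − 1.71X.
Kp = p_D / (p_B p_A^2) with p_i = (n_i/n_T)·P.
At X = 0.506: the mole-fraction product g(X) = Π y_i^ν_i = 2.807. Since Kp = g(X)·P^{-2}, P = (g/Kp)^(1/2) = (2.807/4.6)^(1/2) = 0.781 bar.

P = 0.781 bar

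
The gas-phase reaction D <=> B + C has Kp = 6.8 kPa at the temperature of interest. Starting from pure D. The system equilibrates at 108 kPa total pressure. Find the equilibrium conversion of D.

X = 0.243

Take 1 mol D as basis and let X be its fractional conversion, so ξ = X.
At extent ξ: n_D = 1 − X; n_B = X; n_C = X.
Summing: n_T = 1 + X.
y_i = n_i/n_T, p_i = y_i·P. Kp = p_B p_C / (p_D).
Substituting and setting equal to 6.8 kPa gives a polynomial in X; the root in (0,1) is X = 0.243.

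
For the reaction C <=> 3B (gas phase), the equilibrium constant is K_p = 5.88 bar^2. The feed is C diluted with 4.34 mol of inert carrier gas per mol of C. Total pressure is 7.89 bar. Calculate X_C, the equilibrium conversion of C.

X = 0.425

Basis: 1 mol C initially; let X = conversion of C. Extent ξ = X.
Species balance: n_C = 1 − X; n_B = 3X; n_I = 4.34 (inert).
n_T = Σnᵢ = 5.34 + 2X.
y_i = n_i/n_T, p_i = y_i·P. K_p = p_B^3 / (p_C).
Substituting and setting equal to 5.88 bar^2 gives a polynomial in X; the root in (0,1) is X = 0.425.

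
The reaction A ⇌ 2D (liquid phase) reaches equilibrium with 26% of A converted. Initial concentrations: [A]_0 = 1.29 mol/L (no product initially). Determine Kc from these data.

Kc = 0.471 mol/L

Let X = conversion of A.
Concentrations: [A] = 1.29 − 1.29X; [D] = 2.58X.
At X = 0.26: [A] = 0.955, [D] = 0.671.
Kc = [D]^2 / ([A]) = 0.471 mol/L.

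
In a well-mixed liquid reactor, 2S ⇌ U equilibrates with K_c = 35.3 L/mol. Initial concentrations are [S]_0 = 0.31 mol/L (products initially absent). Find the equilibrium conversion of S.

Let X = conversion of S; extent ξ = 0.31X/2 mol/L.
Concentrations: [S] = 0.31 − 0.31X; [U] = 0.155X.
K_c = [U] / ([S]^2).
Setting equal to 35.3 and solving for X on (0,1) gives X = 0.808.

X = 0.808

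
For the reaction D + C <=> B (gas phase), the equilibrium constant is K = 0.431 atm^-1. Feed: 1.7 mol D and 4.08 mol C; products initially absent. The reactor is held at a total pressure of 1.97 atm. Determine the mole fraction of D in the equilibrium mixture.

y_D = 0.210

Basis: 1.7 mol D initially; let X = conversion of D. Extent ξ = 1.7X.
Mole table: n_D = 1.7 − 1.7X; n_C = 4.08 − 1.7X; n_B = 1.7X.
n_T = Σnᵢ = 5.78 − 1.7X.
With p_i = (n_i/n_T)P, K = p_B / (p_D p_C).
Substituting and setting equal to 0.431 atm^-1 gives a polynomial in X; the root in (0,1) is X = 0.363.
Then n_D = 1.08, n_T = 5.16, so y_D = 0.210.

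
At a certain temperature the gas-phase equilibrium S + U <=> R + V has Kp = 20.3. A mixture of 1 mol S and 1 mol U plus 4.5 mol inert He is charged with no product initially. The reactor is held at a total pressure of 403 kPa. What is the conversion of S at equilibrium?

Take 1 mol S as basis and let X be its fractional conversion, so ξ = X.
Moles: n_S = 1 − X; n_U = 1 − X; n_R = X; n_V = X; n_I = 4.5 (inert).
n_T stays at 6.5 (no change in mole number).
Mole fractions y_i = n_i/n_T; Kp = p_R p_V / (p_S p_U) with p_i = y_i·P.
Substituting and setting equal to 20.3 gives a polynomial in X; the root in (0,1) is X = 0.818.

X = 0.818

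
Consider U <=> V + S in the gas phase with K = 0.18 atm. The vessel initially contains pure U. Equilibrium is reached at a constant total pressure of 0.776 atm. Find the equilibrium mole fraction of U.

Take 1 mol U as basis and let X be its fractional conversion, so ξ = X.
Moles: n_U = 1 − X; n_V = X; n_S = X.
Summing: n_T = 1 + X.
y_i = n_i/n_T, p_i = y_i·P. K = p_V p_S / (p_U).
Setting this equal to 0.18 atm and taking the physical root (0 < X < 1) gives X = 0.434.
Then n_U = 0.566, n_T = 1.43, so y_U = 0.395.

y_U = 0.395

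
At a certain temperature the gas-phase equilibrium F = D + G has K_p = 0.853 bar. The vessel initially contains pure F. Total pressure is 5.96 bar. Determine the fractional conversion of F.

Basis: 1 mol F initially; let X = conversion of F. Extent ξ = X.
Moles: n_F = 1 − X; n_D = X; n_G = X.
Total moles n_T = 1 + X.
y_i = n_i/n_T, p_i = y_i·P. K_p = p_D p_G / (p_F).
Equating to 0.853 bar and solving on 0 < X < 1: X = 0.354.

X = 0.354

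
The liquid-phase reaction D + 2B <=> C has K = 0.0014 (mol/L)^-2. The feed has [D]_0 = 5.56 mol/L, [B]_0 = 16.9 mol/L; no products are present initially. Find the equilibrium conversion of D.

Let X = conversion of D; extent ξ = 5.56·X mol/L.
Concentrations: [D] = 5.56 − 5.56X; [B] = 16.9 − 11.1X; [C] = 5.56X.
K = [C] / ([D] [B]^2).
This equals 0.0014 at X = 0.225 (the root in 0 < X < 1).

X = 0.225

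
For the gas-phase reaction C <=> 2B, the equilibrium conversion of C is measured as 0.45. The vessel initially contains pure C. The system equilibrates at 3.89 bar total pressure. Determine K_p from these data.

Basis: 1 mol C initially; let X = conversion of C. Extent ξ = X.
Species balance: n_C = 1 − X; n_B = 2X.
Total moles n_T = 1 + X.
At X = 0.45: n_C = 0.55, n_B = 0.9, n_T = 1.45.
p_i = (n_i/n_T)·P. K_p = p_B^2 / (p_C) = 3.95 bar.

K_p = 3.95 bar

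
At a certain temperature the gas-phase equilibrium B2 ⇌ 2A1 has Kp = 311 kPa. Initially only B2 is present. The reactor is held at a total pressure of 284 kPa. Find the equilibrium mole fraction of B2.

y_B2 = 0.366

Take 1 mol B2 as basis and let X be its fractional conversion, so ξ = X.
Moles: n_B2 = 1 − X; n_A1 = 2X.
Summing: n_T = 1 + X.
Mole fractions y_i = n_i/n_T; Kp = p_A1^2 / (p_B2) with p_i = y_i·P.
Equating to 311 kPa and solving on 0 < X < 1: X = 0.464.
Then n_B2 = 0.536, n_T = 1.46, so y_B2 = 0.366.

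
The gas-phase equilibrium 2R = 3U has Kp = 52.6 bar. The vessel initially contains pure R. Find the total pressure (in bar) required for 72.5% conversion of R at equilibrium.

Let X = conversion of R (basis 1 mol R); extent of reaction ξ = 0.5X.
Moles: n_R = 1 − X; n_U = 1.5X.
Summing: n_T = 1 + 0.5X.
Kp = p_U^3 / (p_R^2) with p_i = (n_i/n_T)·P.
At X = 0.725: the mole-fraction product g(X) = Π y_i^ν_i = 12.48. Since Kp = g(X)·P^{1}, P = (Kp/g)^(1/1) = (52.6/12.48)^(1/1) = 4.21 bar.

P = 4.21 bar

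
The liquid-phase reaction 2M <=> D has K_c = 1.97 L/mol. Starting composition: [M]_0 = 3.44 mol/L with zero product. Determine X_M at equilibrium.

X = 0.763

Let X = conversion of M; extent ξ = 3.44X/2 mol/L.
Concentrations: [M] = 3.44 − 3.44X; [D] = 1.72X.
K_c = [D] / ([M]^2).
Setting equal to 1.97 and solving for X on (0,1) gives X = 0.763.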